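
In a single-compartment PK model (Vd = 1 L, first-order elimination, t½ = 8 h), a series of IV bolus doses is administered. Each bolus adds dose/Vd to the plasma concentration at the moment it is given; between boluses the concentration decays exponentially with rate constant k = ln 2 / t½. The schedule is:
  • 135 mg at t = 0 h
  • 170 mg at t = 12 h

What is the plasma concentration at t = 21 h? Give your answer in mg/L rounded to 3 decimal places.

k = ln 2 / 8 = 0.08664 per h
Dose 1 (135 mg at t=0 h): 135·exp(−0.08664·21) = 21.884 mg/L
Dose 2 (170 mg at t=12 h): 170·exp(−0.08664·9) = 77.945 mg/L
C(21) = 21.884 + 77.945 = 99.830 mg/L

99.830 mg/L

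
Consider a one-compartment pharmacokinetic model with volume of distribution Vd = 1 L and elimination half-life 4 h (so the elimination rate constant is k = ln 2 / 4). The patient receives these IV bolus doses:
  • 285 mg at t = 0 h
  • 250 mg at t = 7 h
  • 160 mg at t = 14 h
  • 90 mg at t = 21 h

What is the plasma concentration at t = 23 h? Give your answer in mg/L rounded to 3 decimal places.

k = ln 2 / 4 = 0.17329 per h
Dose 1 (285 mg at t=0 h): 285·exp(−0.17329·23) = 5.296 mg/L
Dose 2 (250 mg at t=7 h): 250·exp(−0.17329·16) = 15.625 mg/L
Dose 3 (160 mg at t=14 h): 160·exp(−0.17329·9) = 33.636 mg/L
Dose 4 (90 mg at t=21 h): 90·exp(−0.17329·2) = 63.640 mg/L
C(23) = 5.296 + 15.625 + 33.636 + 63.640 = 118.196 mg/L

118.196 mg/L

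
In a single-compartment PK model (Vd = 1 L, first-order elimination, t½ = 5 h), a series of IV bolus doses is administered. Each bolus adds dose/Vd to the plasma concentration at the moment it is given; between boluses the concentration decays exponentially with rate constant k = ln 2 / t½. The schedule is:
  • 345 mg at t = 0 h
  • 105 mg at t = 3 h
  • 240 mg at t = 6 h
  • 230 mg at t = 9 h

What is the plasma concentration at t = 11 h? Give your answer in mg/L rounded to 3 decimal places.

404.029 mg/L

k = ln 2 / 5 = 0.13863 per h
Dose 1 (345 mg at t=0 h): 345·exp(−0.13863·11) = 75.085 mg/L
Dose 2 (105 mg at t=3 h): 105·exp(−0.13863·8) = 34.637 mg/L
Dose 3 (240 mg at t=6 h): 240·exp(−0.13863·5) = 120.000 mg/L
Dose 4 (230 mg at t=9 h): 230·exp(−0.13863·2) = 174.307 mg/L
C(11) = 75.085 + 34.637 + 120.000 + 174.307 = 404.029 mg/L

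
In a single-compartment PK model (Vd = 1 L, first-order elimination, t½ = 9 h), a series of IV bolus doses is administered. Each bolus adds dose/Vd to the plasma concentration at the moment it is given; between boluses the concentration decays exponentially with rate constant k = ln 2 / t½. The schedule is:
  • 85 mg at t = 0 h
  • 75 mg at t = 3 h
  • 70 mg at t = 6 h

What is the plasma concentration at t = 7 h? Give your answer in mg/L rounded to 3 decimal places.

169.504 mg/L

k = ln 2 / 9 = 0.07702 per h
Dose 1 (85 mg at t=0 h): 85·exp(−0.07702·7) = 49.577 mg/L
Dose 2 (75 mg at t=3 h): 75·exp(−0.07702·4) = 55.115 mg/L
Dose 3 (70 mg at t=6 h): 70·exp(−0.07702·1) = 64.811 mg/L
C(7) = 49.577 + 55.115 + 64.811 = 169.504 mg/L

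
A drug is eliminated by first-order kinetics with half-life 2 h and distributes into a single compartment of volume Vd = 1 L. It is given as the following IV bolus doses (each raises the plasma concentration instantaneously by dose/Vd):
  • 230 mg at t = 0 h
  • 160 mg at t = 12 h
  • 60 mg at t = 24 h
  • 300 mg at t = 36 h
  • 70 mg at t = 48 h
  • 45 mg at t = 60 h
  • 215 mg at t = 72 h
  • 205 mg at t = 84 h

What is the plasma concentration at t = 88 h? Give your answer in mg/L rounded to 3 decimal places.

52.093 mg/L

k = ln 2 / 2 = 0.34657 per h
Dose 1 (230 mg at t=0 h): 230·exp(−0.34657·88) = 0.000 mg/L
Dose 2 (160 mg at t=12 h): 160·exp(−0.34657·76) = 0.000 mg/L
Dose 3 (60 mg at t=24 h): 60·exp(−0.34657·64) = 0.000 mg/L
Dose 4 (300 mg at t=36 h): 300·exp(−0.34657·52) = 0.000 mg/L
Dose 5 (70 mg at t=48 h): 70·exp(−0.34657·40) = 0.000 mg/L
Dose 6 (45 mg at t=60 h): 45·exp(−0.34657·28) = 0.003 mg/L
Dose 7 (215 mg at t=72 h): 215·exp(−0.34657·16) = 0.840 mg/L
Dose 8 (205 mg at t=84 h): 205·exp(−0.34657·4) = 51.250 mg/L
C(88) = 0.000 + 0.000 + 0.000 + 0.000 + 0.000 + 0.003 + 0.840 + 51.250 = 52.093 mg/L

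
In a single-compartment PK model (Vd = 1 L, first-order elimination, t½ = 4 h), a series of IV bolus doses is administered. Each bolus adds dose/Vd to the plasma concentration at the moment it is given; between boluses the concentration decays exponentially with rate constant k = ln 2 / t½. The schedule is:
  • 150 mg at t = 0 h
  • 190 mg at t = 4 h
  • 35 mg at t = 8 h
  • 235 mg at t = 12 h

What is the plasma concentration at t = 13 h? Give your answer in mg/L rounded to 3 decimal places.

k = ln 2 / 4 = 0.17329 per h
Dose 1 (150 mg at t=0 h): 150·exp(−0.17329·13) = 15.767 mg/L
Dose 2 (190 mg at t=4 h): 190·exp(−0.17329·9) = 39.943 mg/L
Dose 3 (35 mg at t=8 h): 35·exp(−0.17329·5) = 14.716 mg/L
Dose 4 (235 mg at t=12 h): 235·exp(−0.17329·1) = 197.611 mg/L
C(13) = 15.767 + 39.943 + 14.716 + 197.611 = 268.036 mg/L

268.036 mg/L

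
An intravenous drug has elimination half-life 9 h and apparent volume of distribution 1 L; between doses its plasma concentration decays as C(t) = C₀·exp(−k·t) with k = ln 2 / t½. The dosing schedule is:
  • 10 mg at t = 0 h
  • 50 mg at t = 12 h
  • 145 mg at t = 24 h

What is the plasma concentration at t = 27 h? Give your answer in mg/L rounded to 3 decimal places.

k = ln 2 / 9 = 0.07702 per h
Dose 1 (10 mg at t=0 h): 10·exp(−0.07702·27) = 1.250 mg/L
Dose 2 (50 mg at t=12 h): 50·exp(−0.07702·15) = 15.749 mg/L
Dose 3 (145 mg at t=24 h): 145·exp(−0.07702·3) = 115.087 mg/L
C(27) = 1.250 + 15.749 + 115.087 = 132.086 mg/L

132.086 mg/L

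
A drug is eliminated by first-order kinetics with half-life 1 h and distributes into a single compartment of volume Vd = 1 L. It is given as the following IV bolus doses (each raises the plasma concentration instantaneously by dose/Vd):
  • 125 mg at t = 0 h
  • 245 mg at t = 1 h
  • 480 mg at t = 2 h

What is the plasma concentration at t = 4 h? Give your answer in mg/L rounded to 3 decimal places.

k = ln 2 / 1 = 0.69315 per h
Dose 1 (125 mg at t=0 h): 125·exp(−0.69315·4) = 7.812 mg/L
Dose 2 (245 mg at t=1 h): 245·exp(−0.69315·3) = 30.625 mg/L
Dose 3 (480 mg at t=2 h): 480·exp(−0.69315·2) = 120.000 mg/L
C(4) = 7.812 + 30.625 + 120.000 = 158.438 mg/L

158.438 mg/L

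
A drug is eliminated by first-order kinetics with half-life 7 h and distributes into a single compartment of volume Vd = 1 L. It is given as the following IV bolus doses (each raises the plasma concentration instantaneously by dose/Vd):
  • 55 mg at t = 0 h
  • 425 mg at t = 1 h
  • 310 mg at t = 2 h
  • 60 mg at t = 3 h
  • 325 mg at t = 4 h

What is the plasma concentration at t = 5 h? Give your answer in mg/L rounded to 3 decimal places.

893.436 mg/L

k = ln 2 / 7 = 0.09902 per h
Dose 1 (55 mg at t=0 h): 55·exp(−0.09902·5) = 33.523 mg/L
Dose 2 (425 mg at t=1 h): 425·exp(−0.09902·4) = 286.004 mg/L
Dose 3 (310 mg at t=2 h): 310·exp(−0.09902·3) = 230.329 mg/L
Dose 4 (60 mg at t=3 h): 60·exp(−0.09902·2) = 49.220 mg/L
Dose 5 (325 mg at t=4 h): 325·exp(−0.09902·1) = 294.360 mg/L
C(5) = 33.523 + 286.004 + 230.329 + 49.220 + 294.360 = 893.436 mg/L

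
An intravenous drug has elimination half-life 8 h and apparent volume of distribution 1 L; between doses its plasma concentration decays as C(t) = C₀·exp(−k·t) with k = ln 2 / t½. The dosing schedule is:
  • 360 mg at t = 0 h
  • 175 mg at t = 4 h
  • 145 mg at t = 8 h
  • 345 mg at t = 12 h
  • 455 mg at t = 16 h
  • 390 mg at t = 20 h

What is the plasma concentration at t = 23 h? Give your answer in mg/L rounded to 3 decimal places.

804.177 mg/L

k = ln 2 / 8 = 0.08664 per h
Dose 1 (360 mg at t=0 h): 360·exp(−0.08664·23) = 49.073 mg/L
Dose 2 (175 mg at t=4 h): 175·exp(−0.08664·19) = 33.736 mg/L
Dose 3 (145 mg at t=8 h): 145·exp(−0.08664·15) = 39.531 mg/L
Dose 4 (345 mg at t=12 h): 345·exp(−0.08664·11) = 133.016 mg/L
Dose 5 (455 mg at t=16 h): 455·exp(−0.08664·7) = 248.091 mg/L
Dose 6 (390 mg at t=20 h): 390·exp(−0.08664·3) = 300.731 mg/L
C(23) = 49.073 + 33.736 + 39.531 + 133.016 + 248.091 + 300.731 = 804.177 mg/L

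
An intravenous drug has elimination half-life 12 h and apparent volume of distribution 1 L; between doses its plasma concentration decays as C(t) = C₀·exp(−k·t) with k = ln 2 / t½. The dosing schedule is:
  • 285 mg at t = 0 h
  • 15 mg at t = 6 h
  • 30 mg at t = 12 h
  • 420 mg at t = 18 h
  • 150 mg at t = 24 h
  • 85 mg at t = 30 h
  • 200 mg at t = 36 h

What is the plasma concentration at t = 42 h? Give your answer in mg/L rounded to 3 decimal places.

k = ln 2 / 12 = 0.05776 per h
Dose 1 (285 mg at t=0 h): 285·exp(−0.05776·42) = 25.191 mg/L
Dose 2 (15 mg at t=6 h): 15·exp(−0.05776·36) = 1.875 mg/L
Dose 3 (30 mg at t=12 h): 30·exp(−0.05776·30) = 5.303 mg/L
Dose 4 (420 mg at t=18 h): 420·exp(−0.05776·24) = 105.000 mg/L
Dose 5 (150 mg at t=24 h): 150·exp(−0.05776·18) = 53.033 mg/L
Dose 6 (85 mg at t=30 h): 85·exp(−0.05776·12) = 42.500 mg/L
Dose 7 (200 mg at t=36 h): 200·exp(−0.05776·6) = 141.421 mg/L
C(42) = 25.191 + 1.875 + 5.303 + 105.000 + 53.033 + 42.500 + 141.421 = 374.323 mg/L

374.323 mg/L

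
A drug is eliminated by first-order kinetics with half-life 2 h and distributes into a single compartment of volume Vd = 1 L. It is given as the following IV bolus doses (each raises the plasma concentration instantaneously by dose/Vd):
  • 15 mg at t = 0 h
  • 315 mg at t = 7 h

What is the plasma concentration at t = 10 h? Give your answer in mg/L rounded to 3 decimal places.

111.838 mg/L

k = ln 2 / 2 = 0.34657 per h
Dose 1 (15 mg at t=0 h): 15·exp(−0.34657·10) = 0.469 mg/L
Dose 2 (315 mg at t=7 h): 315·exp(−0.34657·3) = 111.369 mg/L
C(10) = 0.469 + 111.369 = 111.838 mg/L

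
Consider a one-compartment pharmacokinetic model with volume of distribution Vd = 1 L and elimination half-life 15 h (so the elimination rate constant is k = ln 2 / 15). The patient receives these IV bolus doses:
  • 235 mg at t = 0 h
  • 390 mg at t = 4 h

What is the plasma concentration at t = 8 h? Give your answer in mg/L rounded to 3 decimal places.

k = ln 2 / 15 = 0.04621 per h
Dose 1 (235 mg at t=0 h): 235·exp(−0.04621·8) = 162.375 mg/L
Dose 2 (390 mg at t=4 h): 390·exp(−0.04621·4) = 324.183 mg/L
C(8) = 162.375 + 324.183 = 486.558 mg/L

486.558 mg/L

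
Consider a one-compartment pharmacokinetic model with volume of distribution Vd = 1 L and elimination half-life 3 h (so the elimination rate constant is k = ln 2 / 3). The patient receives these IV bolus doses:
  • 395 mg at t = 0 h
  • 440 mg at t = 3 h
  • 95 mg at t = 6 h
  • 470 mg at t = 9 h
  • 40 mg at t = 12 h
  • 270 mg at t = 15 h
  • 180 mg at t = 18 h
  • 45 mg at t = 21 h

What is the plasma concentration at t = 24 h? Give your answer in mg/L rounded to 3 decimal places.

124.902 mg/L

k = ln 2 / 3 = 0.23105 per h
Dose 1 (395 mg at t=0 h): 395·exp(−0.23105·24) = 1.543 mg/L
Dose 2 (440 mg at t=3 h): 440·exp(−0.23105·21) = 3.438 mg/L
Dose 3 (95 mg at t=6 h): 95·exp(−0.23105·18) = 1.484 mg/L
Dose 4 (470 mg at t=9 h): 470·exp(−0.23105·15) = 14.688 mg/L
Dose 5 (40 mg at t=12 h): 40·exp(−0.23105·12) = 2.500 mg/L
Dose 6 (270 mg at t=15 h): 270·exp(−0.23105·9) = 33.750 mg/L
Dose 7 (180 mg at t=18 h): 180·exp(−0.23105·6) = 45.000 mg/L
Dose 8 (45 mg at t=21 h): 45·exp(−0.23105·3) = 22.500 mg/L
C(24) = 1.543 + 3.438 + 1.484 + 14.688 + 2.500 + 33.750 + 45.000 + 22.500 = 124.902 mg/L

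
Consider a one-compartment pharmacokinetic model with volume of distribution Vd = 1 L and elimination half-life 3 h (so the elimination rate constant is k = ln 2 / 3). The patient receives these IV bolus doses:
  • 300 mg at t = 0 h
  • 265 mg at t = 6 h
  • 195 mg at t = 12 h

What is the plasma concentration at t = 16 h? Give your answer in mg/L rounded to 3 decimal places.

k = ln 2 / 3 = 0.23105 per h
Dose 1 (300 mg at t=0 h): 300·exp(−0.23105·16) = 7.441 mg/L
Dose 2 (265 mg at t=6 h): 265·exp(−0.23105·10) = 26.291 mg/L
Dose 3 (195 mg at t=12 h): 195·exp(−0.23105·4) = 77.386 mg/L
C(16) = 7.441 + 26.291 + 77.386 = 111.118 mg/L

111.118 mg/L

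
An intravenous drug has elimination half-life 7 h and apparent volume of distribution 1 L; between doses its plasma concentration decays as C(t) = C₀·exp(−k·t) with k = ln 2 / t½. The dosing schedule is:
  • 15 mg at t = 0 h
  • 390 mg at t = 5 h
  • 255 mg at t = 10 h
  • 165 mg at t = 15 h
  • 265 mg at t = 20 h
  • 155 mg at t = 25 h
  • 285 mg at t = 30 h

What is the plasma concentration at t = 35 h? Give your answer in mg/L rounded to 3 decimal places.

355.982 mg/L

k = ln 2 / 7 = 0.09902 per h
Dose 1 (15 mg at t=0 h): 15·exp(−0.09902·35) = 0.469 mg/L
Dose 2 (390 mg at t=5 h): 390·exp(−0.09902·30) = 19.996 mg/L
Dose 3 (255 mg at t=10 h): 255·exp(−0.09902·25) = 21.450 mg/L
Dose 4 (165 mg at t=15 h): 165·exp(−0.09902·20) = 22.772 mg/L
Dose 5 (265 mg at t=20 h): 265·exp(−0.09902·15) = 60.004 mg/L
Dose 6 (155 mg at t=25 h): 155·exp(−0.09902·10) = 57.582 mg/L
Dose 7 (285 mg at t=30 h): 285·exp(−0.09902·5) = 173.709 mg/L
C(35) = 0.469 + 19.996 + 21.450 + 22.772 + 60.004 + 57.582 + 173.709 = 355.982 mg/L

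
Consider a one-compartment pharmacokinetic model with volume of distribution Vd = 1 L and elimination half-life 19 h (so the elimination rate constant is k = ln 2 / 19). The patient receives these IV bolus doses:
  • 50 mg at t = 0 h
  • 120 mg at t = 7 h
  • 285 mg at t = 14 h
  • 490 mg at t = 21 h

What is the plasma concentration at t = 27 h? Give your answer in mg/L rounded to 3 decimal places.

k = ln 2 / 19 = 0.03648 per h
Dose 1 (50 mg at t=0 h): 50·exp(−0.03648·27) = 18.672 mg/L
Dose 2 (120 mg at t=7 h): 120·exp(−0.03648·20) = 57.851 mg/L
Dose 3 (285 mg at t=14 h): 285·exp(−0.03648·13) = 177.369 mg/L
Dose 4 (490 mg at t=21 h): 490·exp(−0.03648·6) = 393.672 mg/L
C(27) = 18.672 + 57.851 + 177.369 + 393.672 = 647.563 mg/L

647.563 mg/L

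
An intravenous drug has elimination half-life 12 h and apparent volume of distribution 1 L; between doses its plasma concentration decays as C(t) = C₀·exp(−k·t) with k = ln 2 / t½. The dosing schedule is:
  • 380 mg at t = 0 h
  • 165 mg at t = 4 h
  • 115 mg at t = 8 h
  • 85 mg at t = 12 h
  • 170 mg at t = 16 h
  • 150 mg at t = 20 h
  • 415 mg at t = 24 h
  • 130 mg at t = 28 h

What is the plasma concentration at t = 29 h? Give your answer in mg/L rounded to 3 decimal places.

779.155 mg/L

k = ln 2 / 12 = 0.05776 per h
Dose 1 (380 mg at t=0 h): 380·exp(−0.05776·29) = 71.170 mg/L
Dose 2 (165 mg at t=4 h): 165·exp(−0.05776·25) = 38.935 mg/L
Dose 3 (115 mg at t=8 h): 115·exp(−0.05776·21) = 34.190 mg/L
Dose 4 (85 mg at t=12 h): 85·exp(−0.05776·17) = 31.839 mg/L
Dose 5 (170 mg at t=16 h): 170·exp(−0.05776·13) = 80.229 mg/L
Dose 6 (150 mg at t=20 h): 150·exp(−0.05776·9) = 89.191 mg/L
Dose 7 (415 mg at t=24 h): 415·exp(−0.05776·5) = 310.899 mg/L
Dose 8 (130 mg at t=28 h): 130·exp(−0.05776·1) = 122.704 mg/L
C(29) = 71.170 + 38.935 + 34.190 + 31.839 + 80.229 + 89.191 + 310.899 + 122.704 = 779.155 mg/L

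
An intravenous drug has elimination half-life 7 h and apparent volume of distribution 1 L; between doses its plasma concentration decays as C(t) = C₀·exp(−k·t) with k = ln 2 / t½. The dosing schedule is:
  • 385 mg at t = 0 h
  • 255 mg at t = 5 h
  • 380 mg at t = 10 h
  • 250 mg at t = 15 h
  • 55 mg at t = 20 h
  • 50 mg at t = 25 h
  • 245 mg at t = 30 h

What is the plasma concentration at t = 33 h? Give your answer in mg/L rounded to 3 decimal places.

k = ln 2 / 7 = 0.09902 per h
Dose 1 (385 mg at t=0 h): 385·exp(−0.09902·33) = 14.666 mg/L
Dose 2 (255 mg at t=5 h): 255·exp(−0.09902·28) = 15.938 mg/L
Dose 3 (380 mg at t=10 h): 380·exp(−0.09902·23) = 38.966 mg/L
Dose 4 (250 mg at t=15 h): 250·exp(−0.09902·18) = 42.059 mg/L
Dose 5 (55 mg at t=20 h): 55·exp(−0.09902·13) = 15.181 mg/L
Dose 6 (50 mg at t=25 h): 50·exp(−0.09902·8) = 22.643 mg/L
Dose 7 (245 mg at t=30 h): 245·exp(−0.09902·3) = 182.034 mg/L
C(33) = 14.666 + 15.938 + 38.966 + 42.059 + 15.181 + 22.643 + 182.034 = 331.488 mg/L

331.488 mg/L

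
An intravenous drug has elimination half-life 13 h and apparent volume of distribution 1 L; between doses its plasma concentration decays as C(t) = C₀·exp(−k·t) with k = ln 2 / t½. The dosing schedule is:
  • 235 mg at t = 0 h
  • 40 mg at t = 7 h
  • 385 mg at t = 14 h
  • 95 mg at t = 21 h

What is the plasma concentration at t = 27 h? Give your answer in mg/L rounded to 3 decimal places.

330.960 mg/L

k = ln 2 / 13 = 0.05332 per h
Dose 1 (235 mg at t=0 h): 235·exp(−0.05332·27) = 55.700 mg/L
Dose 2 (40 mg at t=7 h): 40·exp(−0.05332·20) = 13.770 mg/L
Dose 3 (385 mg at t=14 h): 385·exp(−0.05332·13) = 192.500 mg/L
Dose 4 (95 mg at t=21 h): 95·exp(−0.05332·6) = 68.990 mg/L
C(27) = 55.700 + 13.770 + 192.500 + 68.990 = 330.960 mg/L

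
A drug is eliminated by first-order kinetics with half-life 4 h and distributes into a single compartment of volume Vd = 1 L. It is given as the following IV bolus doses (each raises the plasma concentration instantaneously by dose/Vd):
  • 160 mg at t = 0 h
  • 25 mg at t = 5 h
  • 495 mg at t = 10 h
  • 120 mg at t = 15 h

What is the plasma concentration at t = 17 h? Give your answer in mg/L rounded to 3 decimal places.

k = ln 2 / 4 = 0.17329 per h
Dose 1 (160 mg at t=0 h): 160·exp(−0.17329·17) = 8.409 mg/L
Dose 2 (25 mg at t=5 h): 25·exp(−0.17329·12) = 3.125 mg/L
Dose 3 (495 mg at t=10 h): 495·exp(−0.17329·7) = 147.164 mg/L
Dose 4 (120 mg at t=15 h): 120·exp(−0.17329·2) = 84.853 mg/L
C(17) = 8.409 + 3.125 + 147.164 + 84.853 = 243.551 mg/L

243.551 mg/L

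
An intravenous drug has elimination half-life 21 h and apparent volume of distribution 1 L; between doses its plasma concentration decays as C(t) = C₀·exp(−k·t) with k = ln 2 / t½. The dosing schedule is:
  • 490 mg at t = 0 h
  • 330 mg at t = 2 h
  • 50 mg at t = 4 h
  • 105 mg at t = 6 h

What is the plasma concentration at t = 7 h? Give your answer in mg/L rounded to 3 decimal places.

k = ln 2 / 21 = 0.03301 per h
Dose 1 (490 mg at t=0 h): 490·exp(−0.03301·7) = 388.913 mg/L
Dose 2 (330 mg at t=2 h): 330·exp(−0.03301·5) = 279.795 mg/L
Dose 3 (50 mg at t=4 h): 50·exp(−0.03301·3) = 45.286 mg/L
Dose 4 (105 mg at t=6 h): 105·exp(−0.03301·1) = 101.591 mg/L
C(7) = 388.913 + 279.795 + 45.286 + 101.591 = 815.585 mg/L

815.585 mg/L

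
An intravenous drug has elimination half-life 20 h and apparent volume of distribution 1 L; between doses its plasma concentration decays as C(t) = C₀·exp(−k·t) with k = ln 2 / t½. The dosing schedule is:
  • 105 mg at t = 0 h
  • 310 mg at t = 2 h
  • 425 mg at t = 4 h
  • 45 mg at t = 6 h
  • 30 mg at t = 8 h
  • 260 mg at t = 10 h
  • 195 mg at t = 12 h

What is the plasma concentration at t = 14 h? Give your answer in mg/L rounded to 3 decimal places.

k = ln 2 / 20 = 0.03466 per h
Dose 1 (105 mg at t=0 h): 105·exp(−0.03466·14) = 64.635 mg/L
Dose 2 (310 mg at t=2 h): 310·exp(−0.03466·12) = 204.524 mg/L
Dose 3 (425 mg at t=4 h): 425·exp(−0.03466·10) = 300.520 mg/L
Dose 4 (45 mg at t=6 h): 45·exp(−0.03466·8) = 34.104 mg/L
Dose 5 (30 mg at t=8 h): 30·exp(−0.03466·6) = 24.368 mg/L
Dose 6 (260 mg at t=10 h): 260·exp(−0.03466·4) = 226.343 mg/L
Dose 7 (195 mg at t=12 h): 195·exp(−0.03466·2) = 181.941 mg/L
C(14) = 64.635 + 204.524 + 300.520 + 34.104 + 24.368 + 226.343 + 181.941 = 1036.435 mg/L

1036.435 mg/L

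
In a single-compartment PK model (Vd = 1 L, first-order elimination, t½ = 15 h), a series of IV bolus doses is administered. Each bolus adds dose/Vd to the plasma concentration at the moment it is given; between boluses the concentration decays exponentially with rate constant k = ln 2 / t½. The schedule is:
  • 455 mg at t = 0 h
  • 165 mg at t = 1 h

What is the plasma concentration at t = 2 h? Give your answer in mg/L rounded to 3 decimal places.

k = ln 2 / 15 = 0.04621 per h
Dose 1 (455 mg at t=0 h): 455·exp(−0.04621·2) = 414.834 mg/L
Dose 2 (165 mg at t=1 h): 165·exp(−0.04621·1) = 157.549 mg/L
C(2) = 414.834 + 157.549 = 572.383 mg/L

572.383 mg/L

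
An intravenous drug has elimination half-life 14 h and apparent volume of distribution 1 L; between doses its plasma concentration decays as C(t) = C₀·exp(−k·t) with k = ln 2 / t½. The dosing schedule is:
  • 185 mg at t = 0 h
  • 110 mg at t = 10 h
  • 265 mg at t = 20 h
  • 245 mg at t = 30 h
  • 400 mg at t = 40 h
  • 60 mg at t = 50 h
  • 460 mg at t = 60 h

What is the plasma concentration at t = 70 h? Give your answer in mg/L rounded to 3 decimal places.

460.761 mg/L

k = ln 2 / 14 = 0.04951 per h
Dose 1 (185 mg at t=0 h): 185·exp(−0.04951·70) = 5.781 mg/L
Dose 2 (110 mg at t=10 h): 110·exp(−0.04951·60) = 5.640 mg/L
Dose 3 (265 mg at t=20 h): 265·exp(−0.04951·50) = 22.291 mg/L
Dose 4 (245 mg at t=30 h): 245·exp(−0.04951·40) = 33.813 mg/L
Dose 5 (400 mg at t=40 h): 400·exp(−0.04951·30) = 90.572 mg/L
Dose 6 (60 mg at t=50 h): 60·exp(−0.04951·20) = 22.290 mg/L
Dose 7 (460 mg at t=60 h): 460·exp(−0.04951·10) = 280.373 mg/L
C(70) = 5.781 + 5.640 + 22.291 + 33.813 + 90.572 + 22.290 + 280.373 = 460.761 mg/L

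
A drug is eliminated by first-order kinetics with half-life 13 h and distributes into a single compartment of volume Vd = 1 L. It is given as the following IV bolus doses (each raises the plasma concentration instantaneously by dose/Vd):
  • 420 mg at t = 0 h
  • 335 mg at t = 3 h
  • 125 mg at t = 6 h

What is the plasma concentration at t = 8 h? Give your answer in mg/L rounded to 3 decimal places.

k = ln 2 / 13 = 0.05332 per h
Dose 1 (420 mg at t=0 h): 420·exp(−0.05332·8) = 274.157 mg/L
Dose 2 (335 mg at t=3 h): 335·exp(−0.05332·5) = 256.604 mg/L
Dose 3 (125 mg at t=6 h): 125·exp(−0.05332·2) = 112.356 mg/L
C(8) = 274.157 + 256.604 + 112.356 = 643.118 mg/L

643.118 mg/L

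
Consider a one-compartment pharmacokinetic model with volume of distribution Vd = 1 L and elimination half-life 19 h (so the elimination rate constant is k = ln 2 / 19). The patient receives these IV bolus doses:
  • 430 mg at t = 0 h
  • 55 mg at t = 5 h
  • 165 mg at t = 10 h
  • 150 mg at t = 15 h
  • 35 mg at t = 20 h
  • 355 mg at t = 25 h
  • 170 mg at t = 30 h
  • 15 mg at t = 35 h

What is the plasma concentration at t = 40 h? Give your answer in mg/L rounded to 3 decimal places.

k = ln 2 / 19 = 0.03648 per h
Dose 1 (430 mg at t=0 h): 430·exp(−0.03648·40) = 99.936 mg/L
Dose 2 (55 mg at t=5 h): 55·exp(−0.03648·35) = 15.340 mg/L
Dose 3 (165 mg at t=10 h): 165·exp(−0.03648·30) = 55.230 mg/L
Dose 4 (150 mg at t=15 h): 150·exp(−0.03648·25) = 60.256 mg/L
Dose 5 (35 mg at t=20 h): 35·exp(−0.03648·20) = 16.873 mg/L
Dose 6 (355 mg at t=25 h): 355·exp(−0.03648·15) = 205.387 mg/L
Dose 7 (170 mg at t=30 h): 170·exp(−0.03648·10) = 118.035 mg/L
Dose 8 (15 mg at t=35 h): 15·exp(−0.03648·5) = 12.499 mg/L
C(40) = 99.936 + 15.340 + 55.230 + 60.256 + 16.873 + 205.387 + 118.035 + 12.499 = 583.556 mg/L

583.556 mg/L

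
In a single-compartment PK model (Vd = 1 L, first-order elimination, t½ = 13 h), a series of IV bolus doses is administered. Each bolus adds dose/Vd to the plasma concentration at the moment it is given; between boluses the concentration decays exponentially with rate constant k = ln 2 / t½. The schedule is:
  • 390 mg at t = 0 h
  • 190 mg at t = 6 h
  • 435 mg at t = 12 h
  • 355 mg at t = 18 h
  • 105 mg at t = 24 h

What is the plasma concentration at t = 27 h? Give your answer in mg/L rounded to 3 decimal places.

k = ln 2 / 13 = 0.05332 per h
Dose 1 (390 mg at t=0 h): 390·exp(−0.05332·27) = 92.438 mg/L
Dose 2 (190 mg at t=6 h): 190·exp(−0.05332·21) = 62.012 mg/L
Dose 3 (435 mg at t=12 h): 435·exp(−0.05332·15) = 195.500 mg/L
Dose 4 (355 mg at t=18 h): 355·exp(−0.05332·9) = 219.696 mg/L
Dose 5 (105 mg at t=24 h): 105·exp(−0.05332·3) = 89.479 mg/L
C(27) = 92.438 + 62.012 + 195.500 + 219.696 + 89.479 = 659.125 mg/L

659.125 mg/L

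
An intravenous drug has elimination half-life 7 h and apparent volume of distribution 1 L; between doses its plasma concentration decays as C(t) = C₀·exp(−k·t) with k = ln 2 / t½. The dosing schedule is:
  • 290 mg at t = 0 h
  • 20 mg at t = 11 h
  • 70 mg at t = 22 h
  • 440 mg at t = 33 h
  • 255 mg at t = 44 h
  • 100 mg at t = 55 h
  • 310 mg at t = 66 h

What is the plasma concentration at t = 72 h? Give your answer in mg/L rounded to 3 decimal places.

215.675 mg/L

k = ln 2 / 7 = 0.09902 per h
Dose 1 (290 mg at t=0 h): 290·exp(−0.09902·72) = 0.232 mg/L
Dose 2 (20 mg at t=11 h): 20·exp(−0.09902·61) = 0.048 mg/L
Dose 3 (70 mg at t=22 h): 70·exp(−0.09902·50) = 0.495 mg/L
Dose 4 (440 mg at t=33 h): 440·exp(−0.09902·39) = 9.253 mg/L
Dose 5 (255 mg at t=44 h): 255·exp(−0.09902·28) = 15.938 mg/L
Dose 6 (100 mg at t=55 h): 100·exp(−0.09902·17) = 18.575 mg/L
Dose 7 (310 mg at t=66 h): 310·exp(−0.09902·6) = 171.134 mg/L
C(72) = 0.232 + 0.048 + 0.495 + 9.253 + 15.938 + 18.575 + 171.134 = 215.675 mg/L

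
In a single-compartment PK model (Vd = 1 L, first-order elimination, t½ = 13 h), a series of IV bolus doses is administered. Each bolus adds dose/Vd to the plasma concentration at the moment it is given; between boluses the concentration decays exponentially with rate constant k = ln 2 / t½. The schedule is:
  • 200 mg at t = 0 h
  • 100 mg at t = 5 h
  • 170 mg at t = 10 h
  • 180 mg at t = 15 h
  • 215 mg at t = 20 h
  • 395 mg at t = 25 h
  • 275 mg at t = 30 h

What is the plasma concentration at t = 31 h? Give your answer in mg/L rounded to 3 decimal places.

k = ln 2 / 13 = 0.05332 per h
Dose 1 (200 mg at t=0 h): 200·exp(−0.05332·31) = 38.299 mg/L
Dose 2 (100 mg at t=5 h): 100·exp(−0.05332·26) = 25.000 mg/L
Dose 3 (170 mg at t=10 h): 170·exp(−0.05332·21) = 55.484 mg/L
Dose 4 (180 mg at t=15 h): 180·exp(−0.05332·16) = 76.696 mg/L
Dose 5 (215 mg at t=20 h): 215·exp(−0.05332·11) = 119.597 mg/L
Dose 6 (395 mg at t=25 h): 395·exp(−0.05332·6) = 286.854 mg/L
Dose 7 (275 mg at t=30 h): 275·exp(−0.05332·1) = 260.721 mg/L
C(31) = 38.299 + 25.000 + 55.484 + 76.696 + 119.597 + 286.854 + 260.721 = 862.652 mg/L

862.652 mg/L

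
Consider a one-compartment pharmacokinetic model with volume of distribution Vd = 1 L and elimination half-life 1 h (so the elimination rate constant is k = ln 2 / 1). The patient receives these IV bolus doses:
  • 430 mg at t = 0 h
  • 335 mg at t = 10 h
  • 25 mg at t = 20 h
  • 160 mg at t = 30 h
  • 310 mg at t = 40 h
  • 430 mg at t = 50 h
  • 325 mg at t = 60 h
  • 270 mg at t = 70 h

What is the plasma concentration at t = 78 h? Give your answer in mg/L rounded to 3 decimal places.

k = ln 2 / 1 = 0.69315 per h
Dose 1 (430 mg at t=0 h): 430·exp(−0.69315·78) = 0.000 mg/L
Dose 2 (335 mg at t=10 h): 335·exp(−0.69315·68) = 0.000 mg/L
Dose 3 (25 mg at t=20 h): 25·exp(−0.69315·58) = 0.000 mg/L
Dose 4 (160 mg at t=30 h): 160·exp(−0.69315·48) = 0.000 mg/L
Dose 5 (310 mg at t=40 h): 310·exp(−0.69315·38) = 0.000 mg/L
Dose 6 (430 mg at t=50 h): 430·exp(−0.69315·28) = 0.000 mg/L
Dose 7 (325 mg at t=60 h): 325·exp(−0.69315·18) = 0.001 mg/L
Dose 8 (270 mg at t=70 h): 270·exp(−0.69315·8) = 1.055 mg/L
C(78) = 0.000 + 0.000 + 0.000 + 0.000 + 0.000 + 0.000 + 0.001 + 1.055 = 1.056 mg/L

1.056 mg/L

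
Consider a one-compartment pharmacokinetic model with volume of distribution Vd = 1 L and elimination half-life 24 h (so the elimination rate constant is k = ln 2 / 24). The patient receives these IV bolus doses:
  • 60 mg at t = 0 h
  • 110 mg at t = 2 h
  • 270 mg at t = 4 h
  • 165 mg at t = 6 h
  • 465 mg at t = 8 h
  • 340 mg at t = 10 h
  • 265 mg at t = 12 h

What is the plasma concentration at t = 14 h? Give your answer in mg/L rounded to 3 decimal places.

1395.108 mg/L

k = ln 2 / 24 = 0.02888 per h
Dose 1 (60 mg at t=0 h): 60·exp(−0.02888·14) = 40.045 mg/L
Dose 2 (110 mg at t=2 h): 110·exp(−0.02888·12) = 77.782 mg/L
Dose 3 (270 mg at t=4 h): 270·exp(−0.02888·10) = 202.271 mg/L
Dose 4 (165 mg at t=6 h): 165·exp(−0.02888·8) = 130.961 mg/L
Dose 5 (465 mg at t=8 h): 465·exp(−0.02888·6) = 391.017 mg/L
Dose 6 (340 mg at t=10 h): 340·exp(−0.02888·4) = 302.906 mg/L
Dose 7 (265 mg at t=12 h): 265·exp(−0.02888·2) = 250.127 mg/L
C(14) = 40.045 + 77.782 + 202.271 + 130.961 + 391.017 + 302.906 + 250.127 = 1395.108 mg/L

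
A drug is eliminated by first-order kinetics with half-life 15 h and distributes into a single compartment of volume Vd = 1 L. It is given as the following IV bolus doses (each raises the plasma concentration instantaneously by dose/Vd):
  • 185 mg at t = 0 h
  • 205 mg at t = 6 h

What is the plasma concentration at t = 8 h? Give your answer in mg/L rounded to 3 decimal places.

314.730 mg/L

k = ln 2 / 15 = 0.04621 per h
Dose 1 (185 mg at t=0 h): 185·exp(−0.04621·8) = 127.827 mg/L
Dose 2 (205 mg at t=6 h): 205·exp(−0.04621·2) = 186.903 mg/L
C(8) = 127.827 + 186.903 = 314.730 mg/L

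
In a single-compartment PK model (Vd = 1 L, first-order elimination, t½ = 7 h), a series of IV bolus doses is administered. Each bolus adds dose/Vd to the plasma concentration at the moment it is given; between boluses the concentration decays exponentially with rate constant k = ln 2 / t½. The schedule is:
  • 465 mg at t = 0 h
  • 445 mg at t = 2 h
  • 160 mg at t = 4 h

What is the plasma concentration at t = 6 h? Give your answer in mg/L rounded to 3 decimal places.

k = ln 2 / 7 = 0.09902 per h
Dose 1 (465 mg at t=0 h): 465·exp(−0.09902·6) = 256.701 mg/L
Dose 2 (445 mg at t=2 h): 445·exp(−0.09902·4) = 299.463 mg/L
Dose 3 (160 mg at t=4 h): 160·exp(−0.09902·2) = 131.254 mg/L
C(6) = 256.701 + 299.463 + 131.254 = 687.417 mg/L

687.417 mg/L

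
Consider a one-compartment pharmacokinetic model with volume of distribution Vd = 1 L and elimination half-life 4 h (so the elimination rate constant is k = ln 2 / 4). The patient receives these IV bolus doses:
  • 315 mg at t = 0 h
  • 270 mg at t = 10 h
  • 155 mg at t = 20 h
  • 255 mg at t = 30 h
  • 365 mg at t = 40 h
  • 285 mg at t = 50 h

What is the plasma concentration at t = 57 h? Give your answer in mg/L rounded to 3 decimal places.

106.632 mg/L

k = ln 2 / 4 = 0.17329 per h
Dose 1 (315 mg at t=0 h): 315·exp(−0.17329·57) = 0.016 mg/L
Dose 2 (270 mg at t=10 h): 270·exp(−0.17329·47) = 0.078 mg/L
Dose 3 (155 mg at t=20 h): 155·exp(−0.17329·37) = 0.255 mg/L
Dose 4 (255 mg at t=30 h): 255·exp(−0.17329·27) = 2.369 mg/L
Dose 5 (365 mg at t=40 h): 365·exp(−0.17329·17) = 19.183 mg/L
Dose 6 (285 mg at t=50 h): 285·exp(−0.17329·7) = 84.731 mg/L
C(57) = 0.016 + 0.078 + 0.255 + 2.369 + 19.183 + 84.731 = 106.632 mg/L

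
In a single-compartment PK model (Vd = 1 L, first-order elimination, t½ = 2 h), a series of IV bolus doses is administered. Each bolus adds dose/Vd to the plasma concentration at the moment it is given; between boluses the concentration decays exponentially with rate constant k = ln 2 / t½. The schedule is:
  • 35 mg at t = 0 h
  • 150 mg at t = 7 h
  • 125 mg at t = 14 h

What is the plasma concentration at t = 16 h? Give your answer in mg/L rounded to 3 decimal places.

69.266 mg/L

k = ln 2 / 2 = 0.34657 per h
Dose 1 (35 mg at t=0 h): 35·exp(−0.34657·16) = 0.137 mg/L
Dose 2 (150 mg at t=7 h): 150·exp(−0.34657·9) = 6.629 mg/L
Dose 3 (125 mg at t=14 h): 125·exp(−0.34657·2) = 62.500 mg/L
C(16) = 0.137 + 6.629 + 62.500 = 69.266 mg/L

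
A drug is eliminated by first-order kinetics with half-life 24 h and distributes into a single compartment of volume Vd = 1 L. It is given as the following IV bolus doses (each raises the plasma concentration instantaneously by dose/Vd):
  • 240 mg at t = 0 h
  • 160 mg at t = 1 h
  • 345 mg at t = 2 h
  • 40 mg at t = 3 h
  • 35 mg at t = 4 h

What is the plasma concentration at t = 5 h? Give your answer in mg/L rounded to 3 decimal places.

k = ln 2 / 24 = 0.02888 per h
Dose 1 (240 mg at t=0 h): 240·exp(−0.02888·5) = 207.729 mg/L
Dose 2 (160 mg at t=1 h): 160·exp(−0.02888·4) = 142.544 mg/L
Dose 3 (345 mg at t=2 h): 345·exp(−0.02888·3) = 316.366 mg/L
Dose 4 (40 mg at t=3 h): 40·exp(−0.02888·2) = 37.755 mg/L
Dose 5 (35 mg at t=4 h): 35·exp(−0.02888·1) = 34.004 mg/L
C(5) = 207.729 + 142.544 + 316.366 + 37.755 + 34.004 = 738.398 mg/L

738.398 mg/L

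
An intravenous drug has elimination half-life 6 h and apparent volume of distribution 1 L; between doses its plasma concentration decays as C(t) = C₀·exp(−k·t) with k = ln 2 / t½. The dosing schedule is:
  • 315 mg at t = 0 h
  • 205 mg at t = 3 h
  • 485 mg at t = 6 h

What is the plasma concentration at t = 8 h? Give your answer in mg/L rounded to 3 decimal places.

k = ln 2 / 6 = 0.11552 per h
Dose 1 (315 mg at t=0 h): 315·exp(−0.11552·8) = 125.008 mg/L
Dose 2 (205 mg at t=3 h): 205·exp(−0.11552·5) = 115.052 mg/L
Dose 3 (485 mg at t=6 h): 485·exp(−0.11552·2) = 384.945 mg/L
C(8) = 125.008 + 115.052 + 384.945 = 625.005 mg/L

625.005 mg/L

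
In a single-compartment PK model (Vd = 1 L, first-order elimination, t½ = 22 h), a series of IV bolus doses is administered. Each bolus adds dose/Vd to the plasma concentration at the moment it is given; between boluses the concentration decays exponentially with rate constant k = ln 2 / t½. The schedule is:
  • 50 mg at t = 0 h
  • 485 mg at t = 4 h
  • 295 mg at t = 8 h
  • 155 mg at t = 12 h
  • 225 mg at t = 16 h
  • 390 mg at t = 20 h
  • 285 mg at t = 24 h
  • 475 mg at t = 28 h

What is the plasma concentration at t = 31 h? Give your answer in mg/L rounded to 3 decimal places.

k = ln 2 / 22 = 0.03151 per h
Dose 1 (50 mg at t=0 h): 50·exp(−0.03151·31) = 18.827 mg/L
Dose 2 (485 mg at t=4 h): 485·exp(−0.03151·27) = 207.155 mg/L
Dose 3 (295 mg at t=8 h): 295·exp(−0.03151·23) = 142.925 mg/L
Dose 4 (155 mg at t=12 h): 155·exp(−0.03151·19) = 85.183 mg/L
Dose 5 (225 mg at t=16 h): 225·exp(−0.03151·15) = 140.260 mg/L
Dose 6 (390 mg at t=20 h): 390·exp(−0.03151·11) = 275.772 mg/L
Dose 7 (285 mg at t=24 h): 285·exp(−0.03151·7) = 228.593 mg/L
Dose 8 (475 mg at t=28 h): 475·exp(−0.03151·3) = 432.160 mg/L
C(31) = 18.827 + 207.155 + 142.925 + 85.183 + 140.260 + 275.772 + 228.593 + 432.160 = 1530.875 mg/L

1530.875 mg/L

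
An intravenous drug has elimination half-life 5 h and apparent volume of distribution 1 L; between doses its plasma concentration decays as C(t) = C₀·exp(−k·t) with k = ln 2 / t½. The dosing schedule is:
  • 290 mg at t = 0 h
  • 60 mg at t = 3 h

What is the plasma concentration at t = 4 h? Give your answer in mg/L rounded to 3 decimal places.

k = ln 2 / 5 = 0.13863 per h
Dose 1 (290 mg at t=0 h): 290·exp(−0.13863·4) = 166.561 mg/L
Dose 2 (60 mg at t=3 h): 60·exp(−0.13863·1) = 52.233 mg/L
C(4) = 166.561 + 52.233 = 218.794 mg/L

218.794 mg/L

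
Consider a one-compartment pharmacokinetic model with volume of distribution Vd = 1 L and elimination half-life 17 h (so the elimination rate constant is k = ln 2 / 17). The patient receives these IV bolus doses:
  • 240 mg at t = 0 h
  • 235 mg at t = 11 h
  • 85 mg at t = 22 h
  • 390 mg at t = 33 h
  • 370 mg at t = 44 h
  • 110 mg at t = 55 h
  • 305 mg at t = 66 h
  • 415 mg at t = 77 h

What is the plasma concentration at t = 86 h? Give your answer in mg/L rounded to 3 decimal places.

589.729 mg/L

k = ln 2 / 17 = 0.04077 per h
Dose 1 (240 mg at t=0 h): 240·exp(−0.04077·86) = 7.200 mg/L
Dose 2 (235 mg at t=11 h): 235·exp(−0.04077·75) = 11.041 mg/L
Dose 3 (85 mg at t=22 h): 85·exp(−0.04077·64) = 6.254 mg/L
Dose 4 (390 mg at t=33 h): 390·exp(−0.04077·53) = 44.932 mg/L
Dose 5 (370 mg at t=44 h): 370·exp(−0.04077·42) = 66.755 mg/L
Dose 6 (110 mg at t=55 h): 110·exp(−0.04077·31) = 31.078 mg/L
Dose 7 (305 mg at t=66 h): 305·exp(−0.04077·20) = 134.942 mg/L
Dose 8 (415 mg at t=77 h): 415·exp(−0.04077·9) = 287.527 mg/L
C(86) = 7.200 + 11.041 + 6.254 + 44.932 + 66.755 + 31.078 + 134.942 + 287.527 = 589.729 mg/L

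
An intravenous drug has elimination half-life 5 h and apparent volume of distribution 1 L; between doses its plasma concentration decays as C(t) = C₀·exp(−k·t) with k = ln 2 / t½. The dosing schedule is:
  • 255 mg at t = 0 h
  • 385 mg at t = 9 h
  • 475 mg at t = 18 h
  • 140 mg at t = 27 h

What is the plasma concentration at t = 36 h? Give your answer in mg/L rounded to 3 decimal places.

90.230 mg/L

k = ln 2 / 5 = 0.13863 per h
Dose 1 (255 mg at t=0 h): 255·exp(−0.13863·36) = 1.734 mg/L
Dose 2 (385 mg at t=9 h): 385·exp(−0.13863·27) = 9.118 mg/L
Dose 3 (475 mg at t=18 h): 475·exp(−0.13863·18) = 39.173 mg/L
Dose 4 (140 mg at t=27 h): 140·exp(−0.13863·9) = 40.204 mg/L
C(36) = 1.734 + 9.118 + 39.173 + 40.204 = 90.230 mg/L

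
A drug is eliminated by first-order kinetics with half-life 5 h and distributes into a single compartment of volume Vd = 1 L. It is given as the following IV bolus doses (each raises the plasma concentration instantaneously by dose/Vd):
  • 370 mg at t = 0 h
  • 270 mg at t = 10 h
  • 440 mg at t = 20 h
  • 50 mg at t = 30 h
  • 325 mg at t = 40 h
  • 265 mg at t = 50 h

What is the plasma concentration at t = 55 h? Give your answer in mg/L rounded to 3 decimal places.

k = ln 2 / 5 = 0.13863 per h
Dose 1 (370 mg at t=0 h): 370·exp(−0.13863·55) = 0.181 mg/L
Dose 2 (270 mg at t=10 h): 270·exp(−0.13863·45) = 0.527 mg/L
Dose 3 (440 mg at t=20 h): 440·exp(−0.13863·35) = 3.438 mg/L
Dose 4 (50 mg at t=30 h): 50·exp(−0.13863·25) = 1.563 mg/L
Dose 5 (325 mg at t=40 h): 325·exp(−0.13863·15) = 40.625 mg/L
Dose 6 (265 mg at t=50 h): 265·exp(−0.13863·5) = 132.500 mg/L
C(55) = 0.181 + 0.527 + 3.438 + 1.563 + 40.625 + 132.500 = 178.833 mg/L

178.833 mg/L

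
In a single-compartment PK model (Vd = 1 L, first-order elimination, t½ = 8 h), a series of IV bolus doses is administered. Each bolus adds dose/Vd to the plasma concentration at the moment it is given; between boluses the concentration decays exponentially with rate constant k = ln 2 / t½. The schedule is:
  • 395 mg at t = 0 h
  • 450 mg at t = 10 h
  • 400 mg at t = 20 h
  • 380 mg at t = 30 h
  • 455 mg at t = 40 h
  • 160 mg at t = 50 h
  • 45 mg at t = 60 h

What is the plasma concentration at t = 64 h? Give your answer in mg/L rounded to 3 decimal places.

170.797 mg/L

k = ln 2 / 8 = 0.08664 per h
Dose 1 (395 mg at t=0 h): 395·exp(−0.08664·64) = 1.543 mg/L
Dose 2 (450 mg at t=10 h): 450·exp(−0.08664·54) = 4.181 mg/L
Dose 3 (400 mg at t=20 h): 400·exp(−0.08664·44) = 8.839 mg/L
Dose 4 (380 mg at t=30 h): 380·exp(−0.08664·34) = 19.971 mg/L
Dose 5 (455 mg at t=40 h): 455·exp(−0.08664·24) = 56.875 mg/L
Dose 6 (160 mg at t=50 h): 160·exp(−0.08664·14) = 47.568 mg/L
Dose 7 (45 mg at t=60 h): 45·exp(−0.08664·4) = 31.820 mg/L
C(64) = 1.543 + 4.181 + 8.839 + 19.971 + 56.875 + 47.568 + 31.820 = 170.797 mg/L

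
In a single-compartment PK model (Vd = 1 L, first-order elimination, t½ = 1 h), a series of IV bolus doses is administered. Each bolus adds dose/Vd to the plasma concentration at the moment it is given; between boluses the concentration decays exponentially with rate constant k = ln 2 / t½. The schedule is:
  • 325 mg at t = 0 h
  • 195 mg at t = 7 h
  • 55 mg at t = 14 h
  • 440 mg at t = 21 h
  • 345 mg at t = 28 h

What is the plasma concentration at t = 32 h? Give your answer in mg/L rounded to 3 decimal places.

21.778 mg/L

k = ln 2 / 1 = 0.69315 per h
Dose 1 (325 mg at t=0 h): 325·exp(−0.69315·32) = 0.000 mg/L
Dose 2 (195 mg at t=7 h): 195·exp(−0.69315·25) = 0.000 mg/L
Dose 3 (55 mg at t=14 h): 55·exp(−0.69315·18) = 0.000 mg/L
Dose 4 (440 mg at t=21 h): 440·exp(−0.69315·11) = 0.215 mg/L
Dose 5 (345 mg at t=28 h): 345·exp(−0.69315·4) = 21.562 mg/L
C(32) = 0.000 + 0.000 + 0.000 + 0.215 + 21.562 = 21.778 mg/L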